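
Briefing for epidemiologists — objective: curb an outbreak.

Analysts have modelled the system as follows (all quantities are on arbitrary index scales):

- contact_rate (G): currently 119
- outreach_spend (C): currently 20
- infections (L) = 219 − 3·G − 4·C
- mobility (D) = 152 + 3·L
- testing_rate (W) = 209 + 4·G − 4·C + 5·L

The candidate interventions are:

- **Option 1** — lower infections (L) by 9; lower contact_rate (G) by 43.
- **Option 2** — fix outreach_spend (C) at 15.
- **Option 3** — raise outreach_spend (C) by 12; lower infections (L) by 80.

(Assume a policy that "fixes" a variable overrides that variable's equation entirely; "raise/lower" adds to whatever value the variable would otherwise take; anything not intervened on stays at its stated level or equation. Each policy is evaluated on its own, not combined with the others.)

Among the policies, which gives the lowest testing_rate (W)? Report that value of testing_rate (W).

Option 1 (L − 9, G − 43):
  G = 119 − 43 = 76
  C = 20
  L = 219 − 3·76 − 4·20 (−9 from intervention) = -98
  W = 209 + 4·76 − 4·20 + 5·(-98) = -57
Option 2 (C := 15):
  G = 119
  C = 15
  L = 219 − 3·119 − 4·15 = -198
  W = 209 + 4·119 − 4·15 + 5·(-198) = -365
Option 3 (C + 12, L − 80):
  G = 119
  C = 20 + 12 = 32
  L = 219 − 3·119 − 4·32 (−80 from intervention) = -346
  W = 209 + 4·119 − 4·32 + 5·(-346) = -1173
Comparing — Option 1: W=-57, Option 2: W=-365, Option 3: W=-1173. Lowest is -1173 (Option 3).

-1173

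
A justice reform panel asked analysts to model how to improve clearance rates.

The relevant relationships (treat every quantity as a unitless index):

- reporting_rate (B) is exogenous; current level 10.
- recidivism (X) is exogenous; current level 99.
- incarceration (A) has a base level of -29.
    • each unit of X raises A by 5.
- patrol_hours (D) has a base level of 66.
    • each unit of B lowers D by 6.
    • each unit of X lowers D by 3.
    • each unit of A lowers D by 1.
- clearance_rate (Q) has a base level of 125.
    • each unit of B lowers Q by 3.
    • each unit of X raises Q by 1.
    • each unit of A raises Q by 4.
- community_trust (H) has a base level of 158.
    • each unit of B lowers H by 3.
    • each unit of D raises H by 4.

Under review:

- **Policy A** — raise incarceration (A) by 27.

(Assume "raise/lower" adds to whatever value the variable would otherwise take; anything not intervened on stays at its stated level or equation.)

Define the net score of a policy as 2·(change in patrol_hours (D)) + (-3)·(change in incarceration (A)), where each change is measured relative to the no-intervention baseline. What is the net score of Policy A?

Baseline:
  B = 10
  X = 99
  A = -29 + 5·99 = 466
  D = 66 − 6·10 − 3·99 − 466 = -757
Policy A (A + 27):
  B = 10
  X = 99
  A = -29 + 5·99 (+27 from intervention) = 493
  D = 66 − 6·10 − 3·99 − 493 = -784
ΔD = -784 − (-757) = -27; ΔA = 493 − 466 = 27
Score = 2·(-27) + (-3)·27 = -135

-135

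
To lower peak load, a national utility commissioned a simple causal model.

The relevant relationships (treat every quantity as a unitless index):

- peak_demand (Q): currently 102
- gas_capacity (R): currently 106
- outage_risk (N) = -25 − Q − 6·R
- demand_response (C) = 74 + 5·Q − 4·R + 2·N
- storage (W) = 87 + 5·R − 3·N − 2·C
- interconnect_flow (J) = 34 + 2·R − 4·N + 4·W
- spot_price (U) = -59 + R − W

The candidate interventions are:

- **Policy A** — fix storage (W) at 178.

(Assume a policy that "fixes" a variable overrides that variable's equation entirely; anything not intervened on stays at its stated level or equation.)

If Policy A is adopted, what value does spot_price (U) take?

Policy A (W := 178):
  Q = 102
  R = 106
  N = -25 − 102 − 6·106 = -763
  C = 74 + 5·102 − 4·106 + 2·(-763) = -1366
  W = 178
  U = -59 + 106 − 178 = -131

-131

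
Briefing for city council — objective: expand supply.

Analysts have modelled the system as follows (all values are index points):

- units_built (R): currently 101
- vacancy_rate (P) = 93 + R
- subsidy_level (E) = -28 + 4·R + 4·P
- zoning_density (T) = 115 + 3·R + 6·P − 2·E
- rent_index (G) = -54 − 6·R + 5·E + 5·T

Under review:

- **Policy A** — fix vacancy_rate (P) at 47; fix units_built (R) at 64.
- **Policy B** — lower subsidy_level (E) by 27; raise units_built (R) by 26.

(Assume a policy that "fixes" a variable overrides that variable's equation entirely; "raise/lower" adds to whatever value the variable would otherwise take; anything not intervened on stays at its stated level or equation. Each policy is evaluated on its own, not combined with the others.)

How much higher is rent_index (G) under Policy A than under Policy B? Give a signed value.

Policy A (P := 47, R := 64):
  R = 64
  P = 47
  E = -28 + 4·64 + 4·47 = 416
  T = 115 + 3·64 + 6·47 − 2·416 = -243
  G = -54 − 6·64 + 5·416 + 5·(-243) = 427
Policy B (E − 27, R + 26):
  R = 101 + 26 = 127
  P = 93 + 127 = 220
  E = -28 + 4·127 + 4·220 (−27 from intervention) = 1333
  T = 115 + 3·127 + 6·220 − 2·1333 = -850
  G = -54 − 6·127 + 5·1333 + 5·(-850) = 1599
G: 427 − 1599 = -1172

-1172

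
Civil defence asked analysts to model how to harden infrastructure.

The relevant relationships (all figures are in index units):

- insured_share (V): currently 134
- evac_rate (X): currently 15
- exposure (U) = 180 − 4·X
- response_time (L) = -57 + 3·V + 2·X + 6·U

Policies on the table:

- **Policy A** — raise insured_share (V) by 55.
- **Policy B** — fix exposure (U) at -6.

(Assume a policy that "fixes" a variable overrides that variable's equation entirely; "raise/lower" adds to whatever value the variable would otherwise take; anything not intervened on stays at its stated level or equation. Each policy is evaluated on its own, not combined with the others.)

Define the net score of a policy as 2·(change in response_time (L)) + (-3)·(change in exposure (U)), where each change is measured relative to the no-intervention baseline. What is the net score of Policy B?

-1134

Baseline:
  V = 134
  X = 15
  U = 180 − 4·15 = 120
  L = -57 + 3·134 + 2·15 + 6·120 = 1095
Policy B (U := -6):
  V = 134
  X = 15
  U = -6
  L = -57 + 3·134 + 2·15 + 6·(-6) = 339
ΔL = 339 − 1095 = -756; ΔU = -6 − 120 = -126
Score = 2·(-756) + (-3)·(-126) = -1134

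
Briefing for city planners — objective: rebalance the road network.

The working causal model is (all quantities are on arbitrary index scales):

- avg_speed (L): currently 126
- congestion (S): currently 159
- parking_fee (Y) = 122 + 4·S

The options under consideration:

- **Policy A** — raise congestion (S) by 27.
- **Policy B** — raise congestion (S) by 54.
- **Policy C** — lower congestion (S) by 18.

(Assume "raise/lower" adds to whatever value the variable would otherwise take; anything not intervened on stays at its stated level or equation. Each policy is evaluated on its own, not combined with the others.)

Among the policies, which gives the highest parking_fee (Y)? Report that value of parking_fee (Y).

974

Policy A (S + 27):
  S = 159 + 27 = 186
  Y = 122 + 4·186 = 866
Policy B (S + 54):
  S = 159 + 54 = 213
  Y = 122 + 4·213 = 974
Policy C (S − 18):
  S = 159 − 18 = 141
  Y = 122 + 4·141 = 686
Comparing — Policy A: Y=866, Policy B: Y=974, Policy C: Y=686. Highest is 974 (Policy B).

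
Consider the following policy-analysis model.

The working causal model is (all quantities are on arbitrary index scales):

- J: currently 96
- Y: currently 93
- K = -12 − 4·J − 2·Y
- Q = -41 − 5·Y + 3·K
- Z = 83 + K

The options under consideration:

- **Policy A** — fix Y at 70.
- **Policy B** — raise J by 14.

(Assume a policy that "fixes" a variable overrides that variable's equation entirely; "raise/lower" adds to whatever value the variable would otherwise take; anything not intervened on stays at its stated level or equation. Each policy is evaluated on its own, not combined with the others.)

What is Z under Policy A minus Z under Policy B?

102

Policy A (Y := 70):
  J = 96
  Y = 70
  K = -12 − 4·96 − 2·70 = -536
  Z = 83 + (-536) = -453
Policy B (J + 14):
  J = 96 + 14 = 110
  Y = 93
  K = -12 − 4·110 − 2·93 = -638
  Z = 83 + (-638) = -555
Z: -453 − (-555) = 102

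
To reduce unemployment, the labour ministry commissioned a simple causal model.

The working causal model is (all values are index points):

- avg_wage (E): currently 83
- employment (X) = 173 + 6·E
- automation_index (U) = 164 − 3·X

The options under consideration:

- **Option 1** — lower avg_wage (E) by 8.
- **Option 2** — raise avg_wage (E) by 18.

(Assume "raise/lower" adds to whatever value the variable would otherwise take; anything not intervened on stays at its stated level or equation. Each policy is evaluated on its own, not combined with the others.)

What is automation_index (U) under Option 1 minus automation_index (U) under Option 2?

468

Option 1 (E − 8):
  E = 83 − 8 = 75
  X = 173 + 6·75 = 623
  U = 164 − 3·623 = -1705
Option 2 (E + 18):
  E = 83 + 18 = 101
  X = 173 + 6·101 = 779
  U = 164 − 3·779 = -2173
U: -1705 − (-2173) = 468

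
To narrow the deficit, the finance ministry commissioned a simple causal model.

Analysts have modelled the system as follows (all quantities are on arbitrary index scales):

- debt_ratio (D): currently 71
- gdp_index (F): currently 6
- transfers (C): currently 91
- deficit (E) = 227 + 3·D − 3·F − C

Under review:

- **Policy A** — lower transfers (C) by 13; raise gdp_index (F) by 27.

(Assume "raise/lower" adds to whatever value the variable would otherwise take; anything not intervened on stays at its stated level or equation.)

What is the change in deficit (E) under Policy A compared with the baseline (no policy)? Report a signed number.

-68

Baseline:
  D = 71
  F = 6
  C = 91
  E = 227 + 3·71 − 3·6 − 91 = 331
Policy A (C − 13, F + 27):
  D = 71
  F = 6 + 27 = 33
  C = 91 − 13 = 78
  E = 227 + 3·71 − 3·33 − 78 = 263
Change in E: 263 − 331 = -68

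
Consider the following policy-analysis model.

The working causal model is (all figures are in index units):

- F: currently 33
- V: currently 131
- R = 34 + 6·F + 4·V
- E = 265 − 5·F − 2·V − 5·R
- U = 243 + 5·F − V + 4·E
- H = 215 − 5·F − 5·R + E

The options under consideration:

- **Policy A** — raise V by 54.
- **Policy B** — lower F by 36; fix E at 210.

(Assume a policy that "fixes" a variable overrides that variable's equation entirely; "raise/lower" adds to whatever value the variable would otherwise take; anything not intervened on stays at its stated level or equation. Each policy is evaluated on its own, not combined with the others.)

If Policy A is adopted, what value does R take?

972

Policy A (V + 54):
  F = 33
  V = 131 + 54 = 185
  R = 34 + 6·33 + 4·185 = 972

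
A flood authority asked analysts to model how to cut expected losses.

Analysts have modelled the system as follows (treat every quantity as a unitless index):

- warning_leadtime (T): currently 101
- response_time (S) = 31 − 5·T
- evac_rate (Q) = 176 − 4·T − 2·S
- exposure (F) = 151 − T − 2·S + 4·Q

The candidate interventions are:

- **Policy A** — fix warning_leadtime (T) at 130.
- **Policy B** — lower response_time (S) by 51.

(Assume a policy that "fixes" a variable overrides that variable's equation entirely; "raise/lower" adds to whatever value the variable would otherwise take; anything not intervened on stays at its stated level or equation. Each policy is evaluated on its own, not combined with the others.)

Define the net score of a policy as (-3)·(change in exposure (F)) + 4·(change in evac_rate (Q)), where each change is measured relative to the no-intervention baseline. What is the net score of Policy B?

-1122

Baseline:
  T = 101
  S = 31 − 5·101 = -474
  Q = 176 − 4·101 − 2·(-474) = 720
  F = 151 − 101 − 2·(-474) + 4·720 = 3878
Policy B (S − 51):
  T = 101
  S = 31 − 5·101 (−51 from intervention) = -525
  Q = 176 − 4·101 − 2·(-525) = 822
  F = 151 − 101 − 2·(-525) + 4·822 = 4388
ΔF = 4388 − 3878 = 510; ΔQ = 822 − 720 = 102
Score = (-3)·510 + 4·102 = -1122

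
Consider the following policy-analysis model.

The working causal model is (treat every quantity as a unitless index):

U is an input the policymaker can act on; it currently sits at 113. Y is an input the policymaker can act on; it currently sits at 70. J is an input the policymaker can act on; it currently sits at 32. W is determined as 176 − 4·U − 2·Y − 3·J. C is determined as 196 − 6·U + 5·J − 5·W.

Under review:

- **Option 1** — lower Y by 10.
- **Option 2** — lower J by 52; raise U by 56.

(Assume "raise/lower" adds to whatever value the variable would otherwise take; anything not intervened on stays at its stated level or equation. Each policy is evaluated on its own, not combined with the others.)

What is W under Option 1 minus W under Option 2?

Option 1 (Y − 10):
  U = 113
  Y = 70 − 10 = 60
  J = 32
  W = 176 − 4·113 − 2·60 − 3·32 = -492
Option 2 (J − 52, U + 56):
  U = 113 + 56 = 169
  Y = 70
  J = 32 − 52 = -20
  W = 176 − 4·169 − 2·70 − 3·(-20) = -580
W: -492 − (-580) = 88

88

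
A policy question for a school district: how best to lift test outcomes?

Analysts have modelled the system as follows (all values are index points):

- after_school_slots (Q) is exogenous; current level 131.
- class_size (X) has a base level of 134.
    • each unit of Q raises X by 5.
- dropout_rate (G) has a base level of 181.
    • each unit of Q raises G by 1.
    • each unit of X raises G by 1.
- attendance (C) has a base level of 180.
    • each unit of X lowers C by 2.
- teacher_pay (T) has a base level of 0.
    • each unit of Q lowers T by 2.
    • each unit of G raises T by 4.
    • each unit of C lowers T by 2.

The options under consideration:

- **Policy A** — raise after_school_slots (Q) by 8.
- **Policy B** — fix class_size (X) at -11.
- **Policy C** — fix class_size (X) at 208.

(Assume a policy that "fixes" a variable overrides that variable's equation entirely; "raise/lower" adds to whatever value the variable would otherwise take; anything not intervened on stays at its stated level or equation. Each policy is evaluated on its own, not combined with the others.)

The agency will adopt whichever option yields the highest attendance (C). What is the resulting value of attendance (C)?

Policy A (Q + 8):
  Q = 131 + 8 = 139
  X = 134 + 5·139 = 829
  C = 180 − 2·829 = -1478
Policy B (X := -11):
  Q = 131
  X = -11
  C = 180 − 2·(-11) = 202
Policy C (X := 208):
  Q = 131
  X = 208
  C = 180 − 2·208 = -236
Comparing — Policy A: C=-1478, Policy B: C=202, Policy C: C=-236. Highest is 202 (Policy B).

202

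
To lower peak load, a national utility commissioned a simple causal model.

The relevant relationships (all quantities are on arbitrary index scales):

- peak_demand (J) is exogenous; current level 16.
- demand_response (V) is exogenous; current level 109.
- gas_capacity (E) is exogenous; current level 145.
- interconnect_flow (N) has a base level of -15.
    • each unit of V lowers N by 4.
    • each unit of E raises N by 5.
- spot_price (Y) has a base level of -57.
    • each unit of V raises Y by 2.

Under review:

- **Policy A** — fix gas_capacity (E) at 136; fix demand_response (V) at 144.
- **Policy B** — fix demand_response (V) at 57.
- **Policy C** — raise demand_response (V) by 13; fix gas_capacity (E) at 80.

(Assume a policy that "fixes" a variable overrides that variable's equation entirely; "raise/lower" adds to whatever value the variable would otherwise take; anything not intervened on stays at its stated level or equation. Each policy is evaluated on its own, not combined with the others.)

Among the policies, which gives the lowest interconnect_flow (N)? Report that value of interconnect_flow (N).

Policy A (E := 136, V := 144):
  V = 144
  E = 136
  N = -15 − 4·144 + 5·136 = 89
Policy B (V := 57):
  V = 57
  E = 145
  N = -15 − 4·57 + 5·145 = 482
Policy C (V + 13, E := 80):
  V = 109 + 13 = 122
  E = 80
  N = -15 − 4·122 + 5·80 = -103
Comparing — Policy A: N=89, Policy B: N=482, Policy C: N=-103. Lowest is -103 (Policy C).

-103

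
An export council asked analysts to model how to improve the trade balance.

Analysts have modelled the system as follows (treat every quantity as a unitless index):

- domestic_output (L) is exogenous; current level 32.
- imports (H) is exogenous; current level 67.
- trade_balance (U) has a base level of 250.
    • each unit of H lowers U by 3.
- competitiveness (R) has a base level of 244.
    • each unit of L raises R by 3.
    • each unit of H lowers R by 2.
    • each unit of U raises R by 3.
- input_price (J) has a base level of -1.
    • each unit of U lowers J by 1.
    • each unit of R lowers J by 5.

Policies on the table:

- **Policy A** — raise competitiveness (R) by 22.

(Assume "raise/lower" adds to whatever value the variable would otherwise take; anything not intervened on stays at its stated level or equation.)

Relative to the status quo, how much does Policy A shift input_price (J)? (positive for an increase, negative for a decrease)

Baseline:
  L = 32
  H = 67
  U = 250 − 3·67 = 49
  R = 244 + 3·32 − 2·67 + 3·49 = 353
  J = -1 − 49 − 5·353 = -1815
Policy A (R + 22):
  L = 32
  H = 67
  U = 250 − 3·67 = 49
  R = 244 + 3·32 − 2·67 + 3·49 (+22 from intervention) = 375
  J = -1 − 49 − 5·375 = -1925
Change in J: -1925 − (-1815) = -110

-110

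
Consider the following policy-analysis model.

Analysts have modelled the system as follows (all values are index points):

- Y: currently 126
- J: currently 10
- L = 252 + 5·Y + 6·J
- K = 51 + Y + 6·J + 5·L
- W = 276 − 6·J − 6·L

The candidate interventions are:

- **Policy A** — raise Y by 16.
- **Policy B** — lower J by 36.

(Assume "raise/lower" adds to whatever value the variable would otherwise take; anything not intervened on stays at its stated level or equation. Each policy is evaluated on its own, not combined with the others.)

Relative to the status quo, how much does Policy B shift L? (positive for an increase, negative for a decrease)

Baseline:
  Y = 126
  J = 10
  L = 252 + 5·126 + 6·10 = 942
Policy B (J − 36):
  Y = 126
  J = 10 − 36 = -26
  L = 252 + 5·126 + 6·(-26) = 726
Change in L: 726 − 942 = -216

-216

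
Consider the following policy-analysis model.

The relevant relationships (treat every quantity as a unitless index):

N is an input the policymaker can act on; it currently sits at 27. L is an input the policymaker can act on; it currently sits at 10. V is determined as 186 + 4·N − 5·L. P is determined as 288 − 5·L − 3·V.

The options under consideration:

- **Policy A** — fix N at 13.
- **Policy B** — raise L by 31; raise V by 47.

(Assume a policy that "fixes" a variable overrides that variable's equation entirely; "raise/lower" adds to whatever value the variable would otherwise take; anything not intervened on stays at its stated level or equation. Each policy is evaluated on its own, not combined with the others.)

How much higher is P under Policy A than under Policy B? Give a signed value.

Policy A (N := 13):
  N = 13
  L = 10
  V = 186 + 4·13 − 5·10 = 188
  P = 288 − 5·10 − 3·188 = -326
Policy B (L + 31, V + 47):
  N = 27
  L = 10 + 31 = 41
  V = 186 + 4·27 − 5·41 (+47 from intervention) = 136
  P = 288 − 5·41 − 3·136 = -325
P: -326 − (-325) = -1

-1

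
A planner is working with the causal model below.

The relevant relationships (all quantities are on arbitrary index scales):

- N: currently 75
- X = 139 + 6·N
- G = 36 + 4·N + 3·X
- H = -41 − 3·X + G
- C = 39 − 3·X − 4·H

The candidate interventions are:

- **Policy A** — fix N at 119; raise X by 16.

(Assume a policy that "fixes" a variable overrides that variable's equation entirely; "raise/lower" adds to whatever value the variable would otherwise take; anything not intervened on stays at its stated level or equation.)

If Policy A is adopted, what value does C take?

Policy A (N := 119, X + 16):
  N = 119
  X = 139 + 6·119 (+16 from intervention) = 869
  G = 36 + 4·119 + 3·869 = 3119
  H = -41 − 3·869 + 3119 = 471
  C = 39 − 3·869 − 4·471 = -4452

-4452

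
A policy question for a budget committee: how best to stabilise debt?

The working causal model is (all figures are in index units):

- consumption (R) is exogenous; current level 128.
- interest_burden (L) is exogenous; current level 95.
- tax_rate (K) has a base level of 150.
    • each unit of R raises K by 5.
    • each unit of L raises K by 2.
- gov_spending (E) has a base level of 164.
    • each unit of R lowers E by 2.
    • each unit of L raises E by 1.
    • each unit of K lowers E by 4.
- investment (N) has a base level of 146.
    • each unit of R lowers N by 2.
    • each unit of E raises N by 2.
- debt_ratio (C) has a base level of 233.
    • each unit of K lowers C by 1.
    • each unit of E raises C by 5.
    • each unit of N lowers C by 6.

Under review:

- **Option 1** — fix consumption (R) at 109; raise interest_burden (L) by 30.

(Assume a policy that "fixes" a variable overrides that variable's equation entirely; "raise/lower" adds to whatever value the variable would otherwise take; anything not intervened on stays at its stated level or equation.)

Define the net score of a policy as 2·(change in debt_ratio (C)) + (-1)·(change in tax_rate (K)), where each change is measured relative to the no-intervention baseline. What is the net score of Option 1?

-3263

Baseline:
  R = 128
  L = 95
  K = 150 + 5·128 + 2·95 = 980
  E = 164 − 2·128 + 95 − 4·980 = -3917
  N = 146 − 2·128 + 2·(-3917) = -7944
  C = 233 − 980 + 5·(-3917) − 6·(-7944) = 27332
Option 1 (R := 109, L + 30):
  R = 109
  L = 95 + 30 = 125
  K = 150 + 5·109 + 2·125 = 945
  E = 164 − 2·109 + 125 − 4·945 = -3709
  N = 146 − 2·109 + 2·(-3709) = -7490
  C = 233 − 945 + 5·(-3709) − 6·(-7490) = 25683
ΔC = 25683 − 27332 = -1649; ΔK = 945 − 980 = -35
Score = 2·(-1649) + (-1)·(-35) = -3263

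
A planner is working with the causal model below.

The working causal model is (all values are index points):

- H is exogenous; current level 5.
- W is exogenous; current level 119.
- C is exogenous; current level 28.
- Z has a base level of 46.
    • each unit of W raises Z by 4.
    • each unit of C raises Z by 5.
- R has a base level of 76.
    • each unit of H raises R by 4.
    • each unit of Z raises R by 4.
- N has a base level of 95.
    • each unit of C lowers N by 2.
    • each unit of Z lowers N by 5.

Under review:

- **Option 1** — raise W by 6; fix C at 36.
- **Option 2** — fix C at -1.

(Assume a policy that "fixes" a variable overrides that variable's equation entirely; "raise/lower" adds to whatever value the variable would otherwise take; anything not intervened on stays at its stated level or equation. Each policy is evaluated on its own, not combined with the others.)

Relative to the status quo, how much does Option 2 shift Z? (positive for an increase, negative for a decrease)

-145

Baseline:
  W = 119
  C = 28
  Z = 46 + 4·119 + 5·28 = 662
Option 2 (C := -1):
  W = 119
  C = -1
  Z = 46 + 4·119 + 5·(-1) = 517
Change in Z: 517 − 662 = -145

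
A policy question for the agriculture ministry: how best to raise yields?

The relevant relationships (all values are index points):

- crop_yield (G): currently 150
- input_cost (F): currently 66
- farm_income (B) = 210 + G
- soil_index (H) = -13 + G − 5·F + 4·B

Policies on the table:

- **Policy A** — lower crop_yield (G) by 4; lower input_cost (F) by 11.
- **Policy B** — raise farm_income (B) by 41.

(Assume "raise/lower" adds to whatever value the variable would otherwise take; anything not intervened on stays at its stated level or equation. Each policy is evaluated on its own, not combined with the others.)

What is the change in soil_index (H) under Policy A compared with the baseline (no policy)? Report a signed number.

Baseline:
  G = 150
  F = 66
  B = 210 + 150 = 360
  H = -13 + 150 − 5·66 + 4·360 = 1247
Policy A (G − 4, F − 11):
  G = 150 − 4 = 146
  F = 66 − 11 = 55
  B = 210 + 146 = 356
  H = -13 + 146 − 5·55 + 4·356 = 1282
Change in H: 1282 − 1247 = 35

35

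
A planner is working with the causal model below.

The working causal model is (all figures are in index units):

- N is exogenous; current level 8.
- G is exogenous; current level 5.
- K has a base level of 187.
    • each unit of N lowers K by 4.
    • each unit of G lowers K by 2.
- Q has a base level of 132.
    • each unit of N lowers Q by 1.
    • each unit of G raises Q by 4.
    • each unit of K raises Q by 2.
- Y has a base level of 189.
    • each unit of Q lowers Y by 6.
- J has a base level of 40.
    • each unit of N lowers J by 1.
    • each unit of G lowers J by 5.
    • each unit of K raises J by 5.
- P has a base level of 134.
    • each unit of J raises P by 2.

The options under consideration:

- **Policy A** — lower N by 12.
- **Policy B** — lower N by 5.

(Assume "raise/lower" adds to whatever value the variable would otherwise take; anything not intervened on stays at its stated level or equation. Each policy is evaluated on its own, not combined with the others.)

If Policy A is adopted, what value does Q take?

Policy A (N − 12):
  N = 8 − 12 = -4
  G = 5
  K = 187 − 4·(-4) − 2·5 = 193
  Q = 132 − (-4) + 4·5 + 2·193 = 542

542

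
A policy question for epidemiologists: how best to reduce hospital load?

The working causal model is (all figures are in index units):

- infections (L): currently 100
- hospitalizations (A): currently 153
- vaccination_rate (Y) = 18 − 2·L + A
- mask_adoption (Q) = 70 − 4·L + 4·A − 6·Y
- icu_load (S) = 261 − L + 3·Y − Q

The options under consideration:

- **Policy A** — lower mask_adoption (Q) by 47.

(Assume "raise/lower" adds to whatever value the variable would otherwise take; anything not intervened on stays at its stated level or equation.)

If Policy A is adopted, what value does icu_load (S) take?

-335

Policy A (Q − 47):
  L = 100
  A = 153
  Y = 18 − 2·100 + 153 = -29
  Q = 70 − 4·100 + 4·153 − 6·(-29) (−47 from intervention) = 409
  S = 261 − 100 + 3·(-29) − 409 = -335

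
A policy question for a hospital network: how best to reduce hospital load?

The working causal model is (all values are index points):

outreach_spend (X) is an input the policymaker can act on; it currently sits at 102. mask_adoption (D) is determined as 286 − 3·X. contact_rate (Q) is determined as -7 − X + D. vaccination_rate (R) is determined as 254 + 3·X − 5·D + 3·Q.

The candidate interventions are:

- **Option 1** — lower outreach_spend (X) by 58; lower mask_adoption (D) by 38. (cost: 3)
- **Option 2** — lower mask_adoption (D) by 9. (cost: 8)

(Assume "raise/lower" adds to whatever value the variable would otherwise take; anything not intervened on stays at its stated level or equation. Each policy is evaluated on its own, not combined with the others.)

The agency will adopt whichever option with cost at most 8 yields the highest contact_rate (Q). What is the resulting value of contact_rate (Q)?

Option 1 (X − 58, D − 38):
  X = 102 − 58 = 44
  D = 286 − 3·44 (−38 from intervention) = 116
  Q = -7 − 44 + 116 = 65
Option 2 (D − 9):
  X = 102
  D = 286 − 3·102 (−9 from intervention) = -29
  Q = -7 − 102 + (-29) = -138
Comparing — Option 1: Q=65, Option 2: Q=-138. Highest is 65 (Option 1).

65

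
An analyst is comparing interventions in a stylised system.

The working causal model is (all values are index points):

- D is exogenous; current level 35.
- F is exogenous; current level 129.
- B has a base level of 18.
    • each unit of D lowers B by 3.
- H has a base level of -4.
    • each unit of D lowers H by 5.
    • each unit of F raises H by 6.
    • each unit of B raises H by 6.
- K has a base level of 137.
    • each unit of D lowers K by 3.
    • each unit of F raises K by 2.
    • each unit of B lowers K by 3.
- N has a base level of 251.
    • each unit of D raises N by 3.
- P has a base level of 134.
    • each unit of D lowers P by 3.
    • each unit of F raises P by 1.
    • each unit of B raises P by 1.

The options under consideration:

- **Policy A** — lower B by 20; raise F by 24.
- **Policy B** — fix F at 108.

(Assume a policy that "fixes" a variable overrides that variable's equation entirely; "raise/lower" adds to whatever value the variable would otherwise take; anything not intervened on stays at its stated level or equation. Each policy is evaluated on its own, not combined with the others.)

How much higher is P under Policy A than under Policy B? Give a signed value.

25

Policy A (B − 20, F + 24):
  D = 35
  F = 129 + 24 = 153
  B = 18 − 3·35 (−20 from intervention) = -107
  P = 134 − 3·35 + 153 + (-107) = 75
Policy B (F := 108):
  D = 35
  F = 108
  B = 18 − 3·35 = -87
  P = 134 − 3·35 + 108 + (-87) = 50
P: 75 − 50 = 25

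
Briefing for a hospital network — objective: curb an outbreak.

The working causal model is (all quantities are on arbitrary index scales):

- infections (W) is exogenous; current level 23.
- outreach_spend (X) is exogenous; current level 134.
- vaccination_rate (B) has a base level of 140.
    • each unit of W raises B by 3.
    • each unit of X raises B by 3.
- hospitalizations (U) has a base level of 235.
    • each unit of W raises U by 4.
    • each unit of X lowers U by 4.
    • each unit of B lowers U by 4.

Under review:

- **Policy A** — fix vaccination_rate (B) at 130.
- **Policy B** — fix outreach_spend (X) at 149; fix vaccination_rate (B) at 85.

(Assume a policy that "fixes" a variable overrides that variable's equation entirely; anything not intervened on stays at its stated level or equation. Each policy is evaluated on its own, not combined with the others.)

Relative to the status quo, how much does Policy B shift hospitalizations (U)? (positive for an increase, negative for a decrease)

Baseline:
  W = 23
  X = 134
  B = 140 + 3·23 + 3·134 = 611
  U = 235 + 4·23 − 4·134 − 4·611 = -2653
Policy B (X := 149, B := 85):
  W = 23
  X = 149
  B = 85
  U = 235 + 4·23 − 4·149 − 4·85 = -609
Change in U: -609 − (-2653) = 2044

2044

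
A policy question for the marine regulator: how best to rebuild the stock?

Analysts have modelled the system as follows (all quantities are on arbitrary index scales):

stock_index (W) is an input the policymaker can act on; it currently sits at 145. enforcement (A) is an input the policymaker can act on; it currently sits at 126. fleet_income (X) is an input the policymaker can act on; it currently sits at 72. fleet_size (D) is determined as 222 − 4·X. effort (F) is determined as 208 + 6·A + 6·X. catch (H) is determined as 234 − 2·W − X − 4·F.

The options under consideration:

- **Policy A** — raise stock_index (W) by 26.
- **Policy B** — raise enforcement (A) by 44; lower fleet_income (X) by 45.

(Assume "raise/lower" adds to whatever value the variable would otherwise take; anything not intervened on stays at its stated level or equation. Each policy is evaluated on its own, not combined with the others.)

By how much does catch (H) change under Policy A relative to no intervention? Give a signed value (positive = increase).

Baseline:
  W = 145
  A = 126
  X = 72
  F = 208 + 6·126 + 6·72 = 1396
  H = 234 − 2·145 − 72 − 4·1396 = -5712
Policy A (W + 26):
  W = 145 + 26 = 171
  A = 126
  X = 72
  F = 208 + 6·126 + 6·72 = 1396
  H = 234 − 2·171 − 72 − 4·1396 = -5764
Change in H: -5764 − (-5712) = -52

-52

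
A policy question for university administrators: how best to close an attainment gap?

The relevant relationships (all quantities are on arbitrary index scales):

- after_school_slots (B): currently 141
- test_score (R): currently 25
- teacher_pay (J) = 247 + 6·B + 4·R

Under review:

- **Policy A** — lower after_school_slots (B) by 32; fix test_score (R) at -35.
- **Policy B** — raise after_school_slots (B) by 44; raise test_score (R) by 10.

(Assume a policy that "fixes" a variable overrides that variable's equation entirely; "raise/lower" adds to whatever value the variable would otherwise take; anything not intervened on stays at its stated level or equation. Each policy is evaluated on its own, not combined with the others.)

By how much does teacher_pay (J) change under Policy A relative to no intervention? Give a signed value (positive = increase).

-432

Baseline:
  B = 141
  R = 25
  J = 247 + 6·141 + 4·25 = 1193
Policy A (B − 32, R := -35):
  B = 141 − 32 = 109
  R = -35
  J = 247 + 6·109 + 4·(-35) = 761
Change in J: 761 − 1193 = -432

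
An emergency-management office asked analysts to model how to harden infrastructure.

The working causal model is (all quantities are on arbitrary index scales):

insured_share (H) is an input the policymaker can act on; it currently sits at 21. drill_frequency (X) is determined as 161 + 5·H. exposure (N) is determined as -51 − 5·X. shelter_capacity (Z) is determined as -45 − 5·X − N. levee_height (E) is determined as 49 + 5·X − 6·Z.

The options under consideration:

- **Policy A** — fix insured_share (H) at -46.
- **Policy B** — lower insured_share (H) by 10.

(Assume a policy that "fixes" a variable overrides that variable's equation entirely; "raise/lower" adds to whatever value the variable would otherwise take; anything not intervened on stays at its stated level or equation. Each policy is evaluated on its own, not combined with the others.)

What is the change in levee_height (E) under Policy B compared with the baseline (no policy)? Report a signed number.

Baseline:
  H = 21
  X = 161 + 5·21 = 266
  N = -51 − 5·266 = -1381
  Z = -45 − 5·266 − (-1381) = 6
  E = 49 + 5·266 − 6·6 = 1343
Policy B (H − 10):
  H = 21 − 10 = 11
  X = 161 + 5·11 = 216
  N = -51 − 5·216 = -1131
  Z = -45 − 5·216 − (-1131) = 6
  E = 49 + 5·216 − 6·6 = 1093
Change in E: 1093 − 1343 = -250

-250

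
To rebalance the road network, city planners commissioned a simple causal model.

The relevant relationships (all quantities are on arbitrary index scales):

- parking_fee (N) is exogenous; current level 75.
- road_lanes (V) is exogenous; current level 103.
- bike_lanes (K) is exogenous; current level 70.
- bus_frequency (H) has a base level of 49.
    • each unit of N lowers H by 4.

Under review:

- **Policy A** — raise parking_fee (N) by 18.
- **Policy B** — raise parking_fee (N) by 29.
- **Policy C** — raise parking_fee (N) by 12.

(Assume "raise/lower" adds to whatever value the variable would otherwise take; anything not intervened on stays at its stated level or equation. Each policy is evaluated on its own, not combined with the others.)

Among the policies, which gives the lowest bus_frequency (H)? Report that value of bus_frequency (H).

Policy A (N + 18):
  N = 75 + 18 = 93
  H = 49 − 4·93 = -323
Policy B (N + 29):
  N = 75 + 29 = 104
  H = 49 − 4·104 = -367
Policy C (N + 12):
  N = 75 + 12 = 87
  H = 49 − 4·87 = -299
Comparing — Policy A: H=-323, Policy B: H=-367, Policy C: H=-299. Lowest is -367 (Policy B).

-367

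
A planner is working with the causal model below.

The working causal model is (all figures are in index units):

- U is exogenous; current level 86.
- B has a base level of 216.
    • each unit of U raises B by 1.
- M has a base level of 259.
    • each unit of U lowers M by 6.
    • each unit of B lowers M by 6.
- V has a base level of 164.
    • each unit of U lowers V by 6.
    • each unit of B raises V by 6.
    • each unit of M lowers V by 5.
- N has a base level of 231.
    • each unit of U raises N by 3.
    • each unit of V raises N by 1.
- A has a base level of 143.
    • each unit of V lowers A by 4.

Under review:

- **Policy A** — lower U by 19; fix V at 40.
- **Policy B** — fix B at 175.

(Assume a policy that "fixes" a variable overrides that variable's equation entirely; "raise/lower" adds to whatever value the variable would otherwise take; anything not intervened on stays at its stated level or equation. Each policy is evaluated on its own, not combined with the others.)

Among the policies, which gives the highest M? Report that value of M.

Policy A (U − 19, V := 40):
  U = 86 − 19 = 67
  B = 216 + 67 = 283
  M = 259 − 6·67 − 6·283 = -1841
Policy B (B := 175):
  U = 86
  B = 175
  M = 259 − 6·86 − 6·175 = -1307
Comparing — Policy A: M=-1841, Policy B: M=-1307. Highest is -1307 (Policy B).

-1307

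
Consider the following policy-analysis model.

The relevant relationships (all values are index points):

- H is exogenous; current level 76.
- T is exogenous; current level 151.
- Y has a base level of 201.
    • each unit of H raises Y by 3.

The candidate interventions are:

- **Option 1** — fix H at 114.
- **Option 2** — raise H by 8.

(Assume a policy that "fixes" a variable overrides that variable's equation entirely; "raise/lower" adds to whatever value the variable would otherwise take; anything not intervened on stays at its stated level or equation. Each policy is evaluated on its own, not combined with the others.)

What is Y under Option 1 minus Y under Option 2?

Option 1 (H := 114):
  H = 114
  Y = 201 + 3·114 = 543
Option 2 (H + 8):
  H = 76 + 8 = 84
  Y = 201 + 3·84 = 453
Y: 543 − 453 = 90

90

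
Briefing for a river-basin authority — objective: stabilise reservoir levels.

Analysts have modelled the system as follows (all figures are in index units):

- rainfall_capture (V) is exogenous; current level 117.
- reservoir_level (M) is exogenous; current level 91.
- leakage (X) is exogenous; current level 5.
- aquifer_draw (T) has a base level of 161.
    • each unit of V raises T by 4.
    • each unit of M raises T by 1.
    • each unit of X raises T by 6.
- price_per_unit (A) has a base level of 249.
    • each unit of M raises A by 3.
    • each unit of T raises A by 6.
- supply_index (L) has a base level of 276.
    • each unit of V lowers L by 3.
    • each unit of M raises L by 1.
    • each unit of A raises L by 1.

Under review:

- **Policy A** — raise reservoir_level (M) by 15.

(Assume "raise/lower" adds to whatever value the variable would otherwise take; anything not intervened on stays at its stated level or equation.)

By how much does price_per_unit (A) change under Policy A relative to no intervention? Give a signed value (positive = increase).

Baseline:
  V = 117
  M = 91
  X = 5
  T = 161 + 4·117 + 91 + 6·5 = 750
  A = 249 + 3·91 + 6·750 = 5022
Policy A (M + 15):
  V = 117
  M = 91 + 15 = 106
  X = 5
  T = 161 + 4·117 + 106 + 6·5 = 765
  A = 249 + 3·106 + 6·765 = 5157
Change in A: 5157 − 5022 = 135

135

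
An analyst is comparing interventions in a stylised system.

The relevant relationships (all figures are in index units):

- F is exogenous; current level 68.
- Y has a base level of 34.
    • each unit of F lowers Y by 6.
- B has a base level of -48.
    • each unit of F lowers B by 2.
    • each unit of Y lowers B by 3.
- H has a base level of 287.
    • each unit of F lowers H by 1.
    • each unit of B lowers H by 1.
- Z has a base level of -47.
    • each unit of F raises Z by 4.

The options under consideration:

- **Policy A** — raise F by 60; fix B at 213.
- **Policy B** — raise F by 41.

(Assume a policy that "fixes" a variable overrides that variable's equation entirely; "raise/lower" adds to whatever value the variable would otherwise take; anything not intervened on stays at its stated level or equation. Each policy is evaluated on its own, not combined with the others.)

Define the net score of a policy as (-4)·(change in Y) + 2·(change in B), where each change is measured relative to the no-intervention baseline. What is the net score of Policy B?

2296

Baseline:
  F = 68
  Y = 34 − 6·68 = -374
  B = -48 − 2·68 − 3·(-374) = 938
Policy B (F + 41):
  F = 68 + 41 = 109
  Y = 34 − 6·109 = -620
  B = -48 − 2·109 − 3·(-620) = 1594
ΔY = -620 − (-374) = -246; ΔB = 1594 − 938 = 656
Score = (-4)·(-246) + 2·656 = 2296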